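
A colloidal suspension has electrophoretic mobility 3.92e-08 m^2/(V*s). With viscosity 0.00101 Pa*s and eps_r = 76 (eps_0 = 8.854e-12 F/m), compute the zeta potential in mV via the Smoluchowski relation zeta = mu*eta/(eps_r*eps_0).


Smoluchowski equation: zeta = mu * eta / (eps_r * eps_0)
zeta = 3.92e-08 * 0.00101 / (76 * 8.854e-12)
zeta = 0.058838 V = 58.84 mV

58.84


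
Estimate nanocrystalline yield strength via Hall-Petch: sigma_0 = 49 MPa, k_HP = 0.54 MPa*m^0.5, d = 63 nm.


d = 63 nm = 6.3e-08 m
sqrt(d) = 0.000250998
Hall-Petch contribution = k / sqrt(d) = 0.54 / 0.000250998 = 2151.4 MPa
sigma = sigma_0 + k/sqrt(d) = 49 + 2151.4 = 2200.4 MPa

2200.4


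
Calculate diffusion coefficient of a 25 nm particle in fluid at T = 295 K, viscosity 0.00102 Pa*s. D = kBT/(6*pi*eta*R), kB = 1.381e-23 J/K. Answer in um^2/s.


Radius R = 25/2 = 12.5 nm = 1.25e-08 m
D = kB*T / (6*pi*eta*R)
D = 1.381e-23 * 295 / (6 * pi * 0.00102 * 1.25e-08)
D = 1.69514e-11 m^2/s = 16.951 um^2/s

16.951


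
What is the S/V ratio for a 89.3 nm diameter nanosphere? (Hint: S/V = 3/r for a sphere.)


Radius r = 89.3/2 = 44.65 nm
S/V = 3 / r = 3 / 44.65
S/V = 0.0672 nm^-1

0.0672


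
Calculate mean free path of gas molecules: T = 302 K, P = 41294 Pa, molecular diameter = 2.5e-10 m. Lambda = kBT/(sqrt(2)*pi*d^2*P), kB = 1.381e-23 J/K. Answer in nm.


Mean free path: lambda = kB*T / (sqrt(2) * pi * d^2 * P)
lambda = 1.381e-23 * 302 / (sqrt(2) * pi * (2.5e-10)^2 * 41294)
lambda = 3.63721e-07 m
lambda = 363.72 nm

363.72


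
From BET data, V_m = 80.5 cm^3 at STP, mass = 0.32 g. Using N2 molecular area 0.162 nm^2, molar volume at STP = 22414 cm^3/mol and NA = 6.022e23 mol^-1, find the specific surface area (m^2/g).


Number of moles in monolayer = V_m / 22414 = 80.5 / 22414 = 0.00359151
Number of molecules = moles * NA = 0.00359151 * 6.022e23
SA = molecules * sigma / mass
SA = (80.5 / 22414) * 6.022e23 * 0.162e-18 / 0.32
SA = 1094.9 m^2/g

1094.9


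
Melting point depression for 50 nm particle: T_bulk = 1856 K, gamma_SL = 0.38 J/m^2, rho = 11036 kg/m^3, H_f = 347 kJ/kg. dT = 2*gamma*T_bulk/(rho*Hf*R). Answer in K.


Radius R = 50/2 = 25 nm = 2.5e-08 m
Convert H_f = 347 kJ/kg = 347000 J/kg
dT = 2 * gamma_SL * T_bulk / (rho * H_f * R)
dT = 2 * 0.38 * 1856 / (11036 * 347000 * 2.5e-08)
dT = 14.7 K

14.7


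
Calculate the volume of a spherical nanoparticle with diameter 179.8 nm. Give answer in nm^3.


Radius r = 179.8/2 = 89.9 nm
Volume V = (4/3) * pi * r^3
V = (4/3) * pi * (89.9)^3
V = 3043460.6 nm^3

3043460.6


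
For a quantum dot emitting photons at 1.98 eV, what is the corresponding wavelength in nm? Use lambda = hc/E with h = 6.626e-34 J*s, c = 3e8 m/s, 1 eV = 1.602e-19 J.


Convert energy: E = 1.98 eV = 1.98 * 1.602e-19 = 3.17196e-19 J
lambda = h*c / E = 6.626e-34 * 3e8 / 3.17196e-19
lambda = 6.26679e-07 m = 626.7 nm

626.7


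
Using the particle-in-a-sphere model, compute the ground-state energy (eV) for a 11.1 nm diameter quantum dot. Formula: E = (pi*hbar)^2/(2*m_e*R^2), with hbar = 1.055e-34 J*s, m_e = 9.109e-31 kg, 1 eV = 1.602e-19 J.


Radius R = 11.1/2 = 5.55 nm = 5.55e-09 m
E = (pi * 1.055e-34)^2 / (2 * 9.109e-31 * (5.55e-09)^2)
E(J) = 1.95757e-21
E = E(J) / 1.602e-19 = 0.0122 eV

0.0122


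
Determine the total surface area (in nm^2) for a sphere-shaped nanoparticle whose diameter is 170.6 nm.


Radius r = 170.6/2 = 85.3 nm
Surface area SA = 4 * pi * r^2
SA = 4 * pi * (85.3)^2
SA = 91434.04 nm^2

91434.04


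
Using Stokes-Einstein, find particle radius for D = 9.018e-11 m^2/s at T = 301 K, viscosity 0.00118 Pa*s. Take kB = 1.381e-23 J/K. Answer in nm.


Stokes-Einstein: R = kB*T / (6*pi*eta*D)
R = 1.381e-23 * 301 / (6 * pi * 0.00118 * 9.018e-11)
R = 2.07237e-09 m = 2.07 nm

2.07


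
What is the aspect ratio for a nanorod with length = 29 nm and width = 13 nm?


Aspect ratio AR = length / diameter
AR = 29 / 13
AR = 2.23

2.23


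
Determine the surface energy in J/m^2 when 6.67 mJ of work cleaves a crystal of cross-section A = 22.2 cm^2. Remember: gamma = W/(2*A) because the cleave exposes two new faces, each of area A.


Convert: A = 22.2 cm^2 = 0.00222 m^2, W = 6.67 mJ = 0.00667 J
Cleaving exposes two faces of area A, so total new surface = 2*A and gamma = W / (2*A)
gamma = 0.00667 / (2 * 0.00222)
gamma = 1.502 J/m^2

1.502


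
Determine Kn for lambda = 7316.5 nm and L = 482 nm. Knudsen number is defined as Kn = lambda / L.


Knudsen number Kn = lambda / L
Kn = 7316.5 / 482
Kn = 15.1795

15.1795


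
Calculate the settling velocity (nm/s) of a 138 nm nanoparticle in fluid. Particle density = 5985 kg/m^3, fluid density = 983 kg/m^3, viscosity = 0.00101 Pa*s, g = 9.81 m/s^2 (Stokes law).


Radius R = 138/2 nm = 6.9e-08 m
Density difference = 5985 - 983 = 5002 kg/m^3
v = 2 * R^2 * (rho_p - rho_f) * g / (9 * eta)
v = 2 * (6.9e-08)^2 * 5002 * 9.81 / (9 * 0.00101)
v = 5.14016e-08 m/s = 51.4016 nm/s

51.4016


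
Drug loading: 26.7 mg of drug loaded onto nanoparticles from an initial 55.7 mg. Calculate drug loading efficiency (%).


Drug loading efficiency = (drug loaded / drug initial) * 100
DLE = 26.7 / 55.7 * 100
DLE = 0.4794 * 100
DLE = 47.94%

47.94


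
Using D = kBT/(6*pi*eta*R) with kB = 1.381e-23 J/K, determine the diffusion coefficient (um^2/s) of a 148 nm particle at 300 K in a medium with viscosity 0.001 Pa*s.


Radius R = 148/2 = 74 nm = 7.4e-08 m
D = kB*T / (6*pi*eta*R)
D = 1.381e-23 * 300 / (6 * pi * 0.001 * 7.4e-08)
D = 2.97018e-12 m^2/s = 2.97 um^2/s

2.97


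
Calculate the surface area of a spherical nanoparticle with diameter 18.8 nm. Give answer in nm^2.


Radius r = 18.8/2 = 9.4 nm
Surface area SA = 4 * pi * r^2
SA = 4 * pi * (9.4)^2
SA = 1110.36 nm^2

1110.36


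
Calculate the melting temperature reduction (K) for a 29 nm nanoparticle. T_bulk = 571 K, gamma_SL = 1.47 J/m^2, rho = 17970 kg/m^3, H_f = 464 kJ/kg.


Radius R = 29/2 = 14.5 nm = 1.45e-08 m
Convert H_f = 464 kJ/kg = 464000 J/kg
dT = 2 * gamma_SL * T_bulk / (rho * H_f * R)
dT = 2 * 1.47 * 571 / (17970 * 464000 * 1.45e-08)
dT = 13.9 K

13.9


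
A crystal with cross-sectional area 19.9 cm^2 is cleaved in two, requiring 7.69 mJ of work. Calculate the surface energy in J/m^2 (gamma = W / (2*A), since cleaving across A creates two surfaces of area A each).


Convert: A = 19.9 cm^2 = 0.00199 m^2, W = 7.69 mJ = 0.00769 J
Cleaving exposes two faces of area A, so total new surface = 2*A and gamma = W / (2*A)
gamma = 0.00769 / (2 * 0.00199)
gamma = 1.932 J/m^2

1.932


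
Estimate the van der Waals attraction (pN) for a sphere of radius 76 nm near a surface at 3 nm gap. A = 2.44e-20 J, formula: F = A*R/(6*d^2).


Convert to SI: R = 76 nm = 7.6e-08 m, d = 3 nm = 3e-09 m
F = A * R / (6 * d^2)
F = 2.44e-20 * 7.6e-08 / (6 * (3e-09)^2)
F = 3.43407e-11 N = 34.341 pN

34.341


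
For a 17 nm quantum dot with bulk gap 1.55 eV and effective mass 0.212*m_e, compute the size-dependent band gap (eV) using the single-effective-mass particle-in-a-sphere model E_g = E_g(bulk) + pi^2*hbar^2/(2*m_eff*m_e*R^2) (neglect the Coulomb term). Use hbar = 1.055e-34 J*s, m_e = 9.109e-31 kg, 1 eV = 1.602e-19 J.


Radius R = 17/2 nm = 8.5e-09 m
Confinement energy dE = pi^2 * hbar^2 / (2 * m_eff * m_e * R^2)
dE = pi^2 * (1.055e-34)^2 / (2 * 0.212 * 9.109e-31 * (8.5e-09)^2) J, divided by 1.602e-19 J/eV
dE = 0.0246 eV
Total band gap = E_g(bulk) + dE = 1.55 + 0.0246 = 1.5746 eV

1.5746


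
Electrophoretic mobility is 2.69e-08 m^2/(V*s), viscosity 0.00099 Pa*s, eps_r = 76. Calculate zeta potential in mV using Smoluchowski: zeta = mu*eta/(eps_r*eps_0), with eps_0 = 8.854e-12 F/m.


Smoluchowski equation: zeta = mu * eta / (eps_r * eps_0)
zeta = 2.69e-08 * 0.00099 / (76 * 8.854e-12)
zeta = 0.039576 V = 39.58 mV

39.58


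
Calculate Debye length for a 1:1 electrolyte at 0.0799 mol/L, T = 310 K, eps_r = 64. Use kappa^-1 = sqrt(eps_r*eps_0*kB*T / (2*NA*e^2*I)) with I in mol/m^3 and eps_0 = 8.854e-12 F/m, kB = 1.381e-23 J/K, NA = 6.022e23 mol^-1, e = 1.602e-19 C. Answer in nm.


Ionic strength I = 0.0799 * 1^2 * 1000 = 79.9 mol/m^3
kappa^-1 = sqrt(64 * 8.854e-12 * 1.381e-23 * 310 / (2 * 6.022e23 * (1.602e-19)^2 * 79.9))
kappa^-1 = 0.991 nm

0.991


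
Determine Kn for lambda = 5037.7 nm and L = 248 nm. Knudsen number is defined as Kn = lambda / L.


Knudsen number Kn = lambda / L
Kn = 5037.7 / 248
Kn = 20.3133

20.3133


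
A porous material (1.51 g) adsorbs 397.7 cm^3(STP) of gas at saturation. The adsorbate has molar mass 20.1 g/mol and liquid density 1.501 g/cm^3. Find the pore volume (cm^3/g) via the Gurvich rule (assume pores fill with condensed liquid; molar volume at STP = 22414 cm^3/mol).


Moles adsorbed n = V_ads / 22414 = 397.7 / 22414 = 1.774337e-02 mol
Liquid volume V_liq = n * M / rho_liq = 1.774337e-02 * 20.1 / 1.501 = 0.23760 cm^3
Specific pore volume V_pore = V_liq / m_sample = 0.23760 / 1.51
V_pore = 0.1574 cm^3/g

0.1574


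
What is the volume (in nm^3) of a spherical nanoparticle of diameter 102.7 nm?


Radius r = 102.7/2 = 51.35 nm
Volume V = (4/3) * pi * r^3
V = (4/3) * pi * (51.35)^3
V = 567165.69 nm^3

567165.69


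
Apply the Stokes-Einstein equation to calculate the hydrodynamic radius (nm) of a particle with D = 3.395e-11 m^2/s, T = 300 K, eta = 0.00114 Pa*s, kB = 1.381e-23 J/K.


Stokes-Einstein: R = kB*T / (6*pi*eta*D)
R = 1.381e-23 * 300 / (6 * pi * 0.00114 * 3.395e-11)
R = 5.67896e-09 m = 5.68 nm

5.68


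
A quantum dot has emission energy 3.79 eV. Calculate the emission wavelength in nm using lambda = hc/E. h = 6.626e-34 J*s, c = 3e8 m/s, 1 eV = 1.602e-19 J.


Convert energy: E = 3.79 eV = 3.79 * 1.602e-19 = 6.07158e-19 J
lambda = h*c / E = 6.626e-34 * 3e8 / 6.07158e-19
lambda = 3.27394e-07 m = 327.4 nm

327.4


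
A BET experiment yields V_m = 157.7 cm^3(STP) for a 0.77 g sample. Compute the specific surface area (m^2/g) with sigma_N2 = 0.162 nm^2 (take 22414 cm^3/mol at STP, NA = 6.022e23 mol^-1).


Number of moles in monolayer = V_m / 22414 = 157.7 / 22414 = 0.00703578
Number of molecules = moles * NA = 0.00703578 * 6.022e23
SA = molecules * sigma / mass
SA = (157.7 / 22414) * 6.022e23 * 0.162e-18 / 0.77
SA = 891.4 m^2/g

891.4


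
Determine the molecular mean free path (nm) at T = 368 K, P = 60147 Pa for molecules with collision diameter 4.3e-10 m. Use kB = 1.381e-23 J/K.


Mean free path: lambda = kB*T / (sqrt(2) * pi * d^2 * P)
lambda = 1.381e-23 * 368 / (sqrt(2) * pi * (4.3e-10)^2 * 60147)
lambda = 1.02855e-07 m
lambda = 102.86 nm

102.86


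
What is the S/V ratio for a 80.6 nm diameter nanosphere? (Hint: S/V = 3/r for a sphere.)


Radius r = 80.6/2 = 40.3 nm
S/V = 3 / r = 3 / 40.3
S/V = 0.0744 nm^-1

0.0744


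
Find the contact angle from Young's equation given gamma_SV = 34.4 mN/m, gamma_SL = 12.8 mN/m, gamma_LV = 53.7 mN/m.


cos(theta) = (gamma_SV - gamma_SL) / gamma_LV
cos(theta) = (34.4 - 12.8) / 53.7
cos(theta) = 0.402235
theta = arccos(0.402235) = 66.28 degrees

66.28


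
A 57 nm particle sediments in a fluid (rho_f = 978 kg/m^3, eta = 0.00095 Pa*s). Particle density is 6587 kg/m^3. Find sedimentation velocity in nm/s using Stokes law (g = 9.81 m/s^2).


Radius R = 57/2 nm = 2.85e-08 m
Density difference = 6587 - 978 = 5609 kg/m^3
v = 2 * R^2 * (rho_p - rho_f) * g / (9 * eta)
v = 2 * (2.85e-08)^2 * 5609 * 9.81 / (9 * 0.00095)
v = 1.04546e-08 m/s = 10.4546 nm/s

10.4546


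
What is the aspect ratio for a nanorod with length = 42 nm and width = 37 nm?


Aspect ratio AR = length / diameter
AR = 42 / 37
AR = 1.14

1.14


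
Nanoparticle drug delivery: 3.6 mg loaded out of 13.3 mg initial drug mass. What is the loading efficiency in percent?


Drug loading efficiency = (drug loaded / drug initial) * 100
DLE = 3.6 / 13.3 * 100
DLE = 0.2707 * 100
DLE = 27.07%

27.07


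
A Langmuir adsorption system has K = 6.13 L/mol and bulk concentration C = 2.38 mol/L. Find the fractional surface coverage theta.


Langmuir isotherm: theta = K*C / (1 + K*C)
K*C = 6.13 * 2.38 = 14.5894
theta = 14.5894 / (1 + 14.5894) = 14.5894 / 15.5894
theta = 0.9359

0.9359


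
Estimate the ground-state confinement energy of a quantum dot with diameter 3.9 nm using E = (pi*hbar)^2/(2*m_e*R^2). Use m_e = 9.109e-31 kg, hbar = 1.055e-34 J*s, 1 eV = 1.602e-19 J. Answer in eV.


Radius R = 3.9/2 = 1.95 nm = 1.95e-09 m
E = (pi * 1.055e-34)^2 / (2 * 9.109e-31 * (1.95e-09)^2)
E(J) = 1.58575e-20
E = E(J) / 1.602e-19 = 0.099 eV

0.099


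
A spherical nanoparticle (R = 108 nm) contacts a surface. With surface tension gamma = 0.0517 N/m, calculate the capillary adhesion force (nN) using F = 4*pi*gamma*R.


Convert radius: R = 108 nm = 1.08e-07 m
F = 4 * pi * gamma * R
F = 4 * pi * 0.0517 * 1.08e-07
F = 7.01656e-08 N = 70.1656 nN

70.1656


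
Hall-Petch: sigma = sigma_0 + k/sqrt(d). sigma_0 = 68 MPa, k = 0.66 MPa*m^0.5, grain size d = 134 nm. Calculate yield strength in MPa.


d = 134 nm = 1.34e-07 m
sqrt(d) = 0.0003660601
Hall-Petch contribution = k / sqrt(d) = 0.66 / 0.0003660601 = 1803.0 MPa
sigma = sigma_0 + k/sqrt(d) = 68 + 1803.0 = 1871.0 MPa

1871.0


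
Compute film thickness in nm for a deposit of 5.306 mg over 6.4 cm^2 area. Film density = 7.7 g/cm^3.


Convert: m = 5.306 mg = 5.3060e-06 kg, A = 6.4 cm^2 = 6.4000e-04 m^2, rho = 7.7 g/cm^3 = 7700 kg/m^3
t = m / (A * rho)
t = 5.3060e-06 / (6.4000e-04 * 7700)
t = 1.0767e-06 m = 1076.7 nm

1076.7


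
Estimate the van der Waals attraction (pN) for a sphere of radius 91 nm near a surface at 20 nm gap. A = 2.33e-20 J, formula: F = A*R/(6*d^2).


Convert to SI: R = 91 nm = 9.1e-08 m, d = 20 nm = 2e-08 m
F = A * R / (6 * d^2)
F = 2.33e-20 * 9.1e-08 / (6 * (2e-08)^2)
F = 8.83458e-13 N = 0.883 pN

0.883


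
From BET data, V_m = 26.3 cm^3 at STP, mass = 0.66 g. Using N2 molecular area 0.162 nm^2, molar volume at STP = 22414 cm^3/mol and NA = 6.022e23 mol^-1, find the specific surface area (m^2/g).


Number of moles in monolayer = V_m / 22414 = 26.3 / 22414 = 0.00117337
Number of molecules = moles * NA = 0.00117337 * 6.022e23
SA = molecules * sigma / mass
SA = (26.3 / 22414) * 6.022e23 * 0.162e-18 / 0.66
SA = 173.4 m^2/g

173.4


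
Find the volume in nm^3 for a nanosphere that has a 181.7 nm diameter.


Radius r = 181.7/2 = 90.85 nm
Volume V = (4/3) * pi * r^3
V = (4/3) * pi * (90.85)^3
V = 3140967.22 nm^3

3140967.22


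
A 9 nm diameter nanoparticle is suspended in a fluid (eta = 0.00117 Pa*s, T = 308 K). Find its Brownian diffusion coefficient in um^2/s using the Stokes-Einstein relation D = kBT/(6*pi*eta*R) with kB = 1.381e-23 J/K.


Radius R = 9/2 = 4.5 nm = 4.5e-09 m
D = kB*T / (6*pi*eta*R)
D = 1.381e-23 * 308 / (6 * pi * 0.00117 * 4.5e-09)
D = 4.28593e-11 m^2/s = 42.859 um^2/s

42.859


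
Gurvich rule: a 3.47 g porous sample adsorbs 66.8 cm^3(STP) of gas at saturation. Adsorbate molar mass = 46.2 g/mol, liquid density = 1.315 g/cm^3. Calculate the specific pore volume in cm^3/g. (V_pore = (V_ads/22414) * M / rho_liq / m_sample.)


Moles adsorbed n = V_ads / 22414 = 66.8 / 22414 = 2.980280e-03 mol
Liquid volume V_liq = n * M / rho_liq = 2.980280e-03 * 46.2 / 1.315 = 0.10471 cm^3
Specific pore volume V_pore = V_liq / m_sample = 0.10471 / 3.47
V_pore = 0.0302 cm^3/g

0.0302


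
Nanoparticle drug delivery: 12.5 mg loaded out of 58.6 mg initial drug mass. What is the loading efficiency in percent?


Drug loading efficiency = (drug loaded / drug initial) * 100
DLE = 12.5 / 58.6 * 100
DLE = 0.2133 * 100
DLE = 21.33%

21.33


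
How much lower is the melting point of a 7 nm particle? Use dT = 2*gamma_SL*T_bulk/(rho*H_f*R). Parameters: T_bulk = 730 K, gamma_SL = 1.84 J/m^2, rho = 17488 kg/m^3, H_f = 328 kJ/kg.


Radius R = 7/2 = 3.5 nm = 3.5e-09 m
Convert H_f = 328 kJ/kg = 328000 J/kg
dT = 2 * gamma_SL * T_bulk / (rho * H_f * R)
dT = 2 * 1.84 * 730 / (17488 * 328000 * 3.5e-09)
dT = 133.8 K

133.8


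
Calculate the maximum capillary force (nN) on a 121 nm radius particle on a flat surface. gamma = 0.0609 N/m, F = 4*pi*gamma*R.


Convert radius: R = 121 nm = 1.21e-07 m
F = 4 * pi * gamma * R
F = 4 * pi * 0.0609 * 1.21e-07
F = 9.26003e-08 N = 92.6003 nN

92.6003


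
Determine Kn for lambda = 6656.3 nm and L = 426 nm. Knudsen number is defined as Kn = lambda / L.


Knudsen number Kn = lambda / L
Kn = 6656.3 / 426
Kn = 15.6251

15.6251


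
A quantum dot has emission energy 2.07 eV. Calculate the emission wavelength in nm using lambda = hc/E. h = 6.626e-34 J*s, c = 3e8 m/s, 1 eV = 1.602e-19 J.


Convert energy: E = 2.07 eV = 2.07 * 1.602e-19 = 3.31614e-19 J
lambda = h*c / E = 6.626e-34 * 3e8 / 3.31614e-19
lambda = 5.99432e-07 m = 599.4 nm

599.4


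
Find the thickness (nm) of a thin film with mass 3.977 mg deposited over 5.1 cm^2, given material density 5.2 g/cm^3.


Convert: m = 3.977 mg = 3.9770e-06 kg, A = 5.1 cm^2 = 5.1000e-04 m^2, rho = 5.2 g/cm^3 = 5200 kg/m^3
t = m / (A * rho)
t = 3.9770e-06 / (5.1000e-04 * 5200)
t = 1.4996e-06 m = 1499.6 nm

1499.6


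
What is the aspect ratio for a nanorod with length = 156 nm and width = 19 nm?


Aspect ratio AR = length / diameter
AR = 156 / 19
AR = 8.21

8.21


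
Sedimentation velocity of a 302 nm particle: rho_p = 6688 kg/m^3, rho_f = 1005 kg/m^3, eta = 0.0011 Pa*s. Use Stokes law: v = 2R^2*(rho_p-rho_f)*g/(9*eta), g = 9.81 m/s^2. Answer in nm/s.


Radius R = 302/2 nm = 1.51e-07 m
Density difference = 6688 - 1005 = 5683 kg/m^3
v = 2 * R^2 * (rho_p - rho_f) * g / (9 * eta)
v = 2 * (1.51e-07)^2 * 5683 * 9.81 / (9 * 0.0011)
v = 2.568e-07 m/s = 256.8002 nm/s

256.8002


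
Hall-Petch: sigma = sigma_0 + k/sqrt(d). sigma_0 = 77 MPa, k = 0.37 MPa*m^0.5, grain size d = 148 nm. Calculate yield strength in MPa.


d = 148 nm = 1.48e-07 m
sqrt(d) = 0.0003847077
Hall-Petch contribution = k / sqrt(d) = 0.37 / 0.0003847077 = 961.8 MPa
sigma = sigma_0 + k/sqrt(d) = 77 + 961.8 = 1038.8 MPa

1038.8


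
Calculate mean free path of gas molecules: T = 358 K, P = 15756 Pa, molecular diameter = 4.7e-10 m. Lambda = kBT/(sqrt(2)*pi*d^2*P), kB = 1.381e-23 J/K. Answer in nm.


Mean free path: lambda = kB*T / (sqrt(2) * pi * d^2 * P)
lambda = 1.381e-23 * 358 / (sqrt(2) * pi * (4.7e-10)^2 * 15756)
lambda = 3.1972e-07 m
lambda = 319.72 nm

319.72


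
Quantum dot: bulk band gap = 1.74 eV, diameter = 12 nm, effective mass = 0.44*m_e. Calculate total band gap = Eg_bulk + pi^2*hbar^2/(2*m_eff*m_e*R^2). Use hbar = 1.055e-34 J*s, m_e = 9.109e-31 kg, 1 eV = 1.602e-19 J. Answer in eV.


Radius R = 12/2 nm = 6e-09 m
Confinement energy dE = pi^2 * hbar^2 / (2 * m_eff * m_e * R^2)
dE = pi^2 * (1.055e-34)^2 / (2 * 0.44 * 9.109e-31 * (6e-09)^2) J, divided by 1.602e-19 J/eV
dE = 0.0238 eV
Total band gap = E_g(bulk) + dE = 1.74 + 0.0238 = 1.7638 eV

1.7638


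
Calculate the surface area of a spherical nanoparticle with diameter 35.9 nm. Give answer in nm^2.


Radius r = 35.9/2 = 17.95 nm
Surface area SA = 4 * pi * r^2
SA = 4 * pi * (17.95)^2
SA = 4048.92 nm^2

4048.92


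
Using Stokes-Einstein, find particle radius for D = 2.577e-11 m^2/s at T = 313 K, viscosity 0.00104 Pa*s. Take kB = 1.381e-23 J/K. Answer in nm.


Stokes-Einstein: R = kB*T / (6*pi*eta*D)
R = 1.381e-23 * 313 / (6 * pi * 0.00104 * 2.577e-11)
R = 8.55636e-09 m = 8.56 nm

8.56


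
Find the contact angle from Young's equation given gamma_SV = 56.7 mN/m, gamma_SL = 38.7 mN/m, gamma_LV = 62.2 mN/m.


cos(theta) = (gamma_SV - gamma_SL) / gamma_LV
cos(theta) = (56.7 - 38.7) / 62.2
cos(theta) = 0.289389
theta = arccos(0.289389) = 73.18 degrees

73.18


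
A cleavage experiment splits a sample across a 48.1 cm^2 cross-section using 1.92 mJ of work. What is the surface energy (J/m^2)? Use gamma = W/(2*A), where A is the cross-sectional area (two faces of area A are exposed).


Convert: A = 48.1 cm^2 = 0.00481 m^2, W = 1.92 mJ = 0.00192 J
Cleaving exposes two faces of area A, so total new surface = 2*A and gamma = W / (2*A)
gamma = 0.00192 / (2 * 0.00481)
gamma = 0.2 J/m^2

0.2


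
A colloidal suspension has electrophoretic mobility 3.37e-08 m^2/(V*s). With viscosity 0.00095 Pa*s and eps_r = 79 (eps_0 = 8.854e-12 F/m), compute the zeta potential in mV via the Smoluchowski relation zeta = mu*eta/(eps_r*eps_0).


Smoluchowski equation: zeta = mu * eta / (eps_r * eps_0)
zeta = 3.37e-08 * 0.00095 / (79 * 8.854e-12)
zeta = 0.045771 V = 45.77 mV

45.77


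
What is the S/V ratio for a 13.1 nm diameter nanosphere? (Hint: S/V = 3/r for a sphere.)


Radius r = 13.1/2 = 6.55 nm
S/V = 3 / r = 3 / 6.55
S/V = 0.458 nm^-1

0.458


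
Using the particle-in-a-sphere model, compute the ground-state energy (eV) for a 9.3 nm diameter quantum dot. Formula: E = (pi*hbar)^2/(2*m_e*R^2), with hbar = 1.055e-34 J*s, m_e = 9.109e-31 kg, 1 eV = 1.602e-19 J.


Radius R = 9.3/2 = 4.65 nm = 4.65e-09 m
E = (pi * 1.055e-34)^2 / (2 * 9.109e-31 * (4.65e-09)^2)
E(J) = 2.78868e-21
E = E(J) / 1.602e-19 = 0.0174 eV

0.0174


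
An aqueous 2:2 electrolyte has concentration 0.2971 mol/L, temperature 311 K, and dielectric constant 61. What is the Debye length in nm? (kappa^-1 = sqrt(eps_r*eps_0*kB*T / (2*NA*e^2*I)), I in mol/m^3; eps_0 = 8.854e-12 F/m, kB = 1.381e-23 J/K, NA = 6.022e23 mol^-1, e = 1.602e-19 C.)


Ionic strength I = 0.2971 * 2^2 * 1000 = 1188.4 mol/m^3
kappa^-1 = sqrt(61 * 8.854e-12 * 1.381e-23 * 311 / (2 * 6.022e23 * (1.602e-19)^2 * 1188.4))
kappa^-1 = 0.251 nm

0.251


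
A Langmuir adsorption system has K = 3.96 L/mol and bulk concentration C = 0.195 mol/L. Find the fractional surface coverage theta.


Langmuir isotherm: theta = K*C / (1 + K*C)
K*C = 3.96 * 0.195 = 0.7722
theta = 0.7722 / (1 + 0.7722) = 0.7722 / 1.7722
theta = 0.4357

0.4357


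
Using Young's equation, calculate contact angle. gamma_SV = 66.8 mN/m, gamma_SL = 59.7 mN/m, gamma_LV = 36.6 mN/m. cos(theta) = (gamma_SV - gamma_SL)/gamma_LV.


cos(theta) = (gamma_SV - gamma_SL) / gamma_LV
cos(theta) = (66.8 - 59.7) / 36.6
cos(theta) = 0.193989
theta = arccos(0.193989) = 78.81 degrees

78.81


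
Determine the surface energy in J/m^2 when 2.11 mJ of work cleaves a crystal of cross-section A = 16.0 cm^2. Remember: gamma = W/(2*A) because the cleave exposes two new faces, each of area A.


Convert: A = 16.0 cm^2 = 0.0016 m^2, W = 2.11 mJ = 0.00211 J
Cleaving exposes two faces of area A, so total new surface = 2*A and gamma = W / (2*A)
gamma = 0.00211 / (2 * 0.0016)
gamma = 0.659 J/m^2

0.659


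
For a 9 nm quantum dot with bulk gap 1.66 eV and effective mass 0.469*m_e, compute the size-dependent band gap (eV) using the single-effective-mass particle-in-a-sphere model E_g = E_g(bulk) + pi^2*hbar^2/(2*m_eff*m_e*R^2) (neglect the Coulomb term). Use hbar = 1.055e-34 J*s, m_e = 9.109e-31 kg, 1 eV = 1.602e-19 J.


Radius R = 9/2 nm = 4.5e-09 m
Confinement energy dE = pi^2 * hbar^2 / (2 * m_eff * m_e * R^2)
dE = pi^2 * (1.055e-34)^2 / (2 * 0.469 * 9.109e-31 * (4.5e-09)^2) J, divided by 1.602e-19 J/eV
dE = 0.0396 eV
Total band gap = E_g(bulk) + dE = 1.66 + 0.0396 = 1.6996 eV

1.6996


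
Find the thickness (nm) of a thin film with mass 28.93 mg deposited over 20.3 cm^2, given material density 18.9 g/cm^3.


Convert: m = 28.93 mg = 2.8930e-05 kg, A = 20.3 cm^2 = 2.0300e-03 m^2, rho = 18.9 g/cm^3 = 18900 kg/m^3
t = m / (A * rho)
t = 2.8930e-05 / (2.0300e-03 * 18900)
t = 7.5403e-07 m = 754.0 nm

754.0


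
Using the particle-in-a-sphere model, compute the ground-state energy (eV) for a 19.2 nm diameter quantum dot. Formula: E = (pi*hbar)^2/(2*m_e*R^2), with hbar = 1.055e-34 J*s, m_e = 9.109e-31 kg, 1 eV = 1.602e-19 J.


Radius R = 19.2/2 = 9.6 nm = 9.6e-09 m
E = (pi * 1.055e-34)^2 / (2 * 9.109e-31 * (9.6e-09)^2)
E(J) = 6.54277e-22
E = E(J) / 1.602e-19 = 0.0041 eV

0.0041


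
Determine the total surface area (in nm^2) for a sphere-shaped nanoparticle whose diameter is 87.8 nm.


Radius r = 87.8/2 = 43.9 nm
Surface area SA = 4 * pi * r^2
SA = 4 * pi * (43.9)^2
SA = 24218.04 nm^2

24218.04


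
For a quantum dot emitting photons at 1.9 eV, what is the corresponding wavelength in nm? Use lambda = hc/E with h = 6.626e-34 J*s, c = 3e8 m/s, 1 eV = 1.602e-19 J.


Convert energy: E = 1.9 eV = 1.9 * 1.602e-19 = 3.0438e-19 J
lambda = h*c / E = 6.626e-34 * 3e8 / 3.0438e-19
lambda = 6.53065e-07 m = 653.1 nm

653.1


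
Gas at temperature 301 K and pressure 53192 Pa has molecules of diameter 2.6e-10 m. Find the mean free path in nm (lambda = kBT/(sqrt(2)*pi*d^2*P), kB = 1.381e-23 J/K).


Mean free path: lambda = kB*T / (sqrt(2) * pi * d^2 * P)
lambda = 1.381e-23 * 301 / (sqrt(2) * pi * (2.6e-10)^2 * 53192)
lambda = 2.60197e-07 m
lambda = 260.2 nm

260.2


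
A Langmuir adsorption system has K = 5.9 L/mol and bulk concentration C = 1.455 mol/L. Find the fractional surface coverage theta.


Langmuir isotherm: theta = K*C / (1 + K*C)
K*C = 5.9 * 1.455 = 8.5845
theta = 8.5845 / (1 + 8.5845) = 8.5845 / 9.5845
theta = 0.8957

0.8957


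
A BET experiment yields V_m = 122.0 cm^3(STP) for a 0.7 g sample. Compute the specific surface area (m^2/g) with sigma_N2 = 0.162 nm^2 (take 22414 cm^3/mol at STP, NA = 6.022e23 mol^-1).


Number of moles in monolayer = V_m / 22414 = 122.0 / 22414 = 0.00544303
Number of molecules = moles * NA = 0.00544303 * 6.022e23
SA = molecules * sigma / mass
SA = (122.0 / 22414) * 6.022e23 * 0.162e-18 / 0.7
SA = 758.6 m^2/g

758.6


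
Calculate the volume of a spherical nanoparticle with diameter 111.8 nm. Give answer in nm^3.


Radius r = 111.8/2 = 55.9 nm
Volume V = (4/3) * pi * r^3
V = (4/3) * pi * (55.9)^3
V = 731684.8 nm^3

731684.8


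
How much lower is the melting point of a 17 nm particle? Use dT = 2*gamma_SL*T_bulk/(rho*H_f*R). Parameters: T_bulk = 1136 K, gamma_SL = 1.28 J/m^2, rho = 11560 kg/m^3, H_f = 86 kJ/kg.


Radius R = 17/2 = 8.5 nm = 8.5e-09 m
Convert H_f = 86 kJ/kg = 86000 J/kg
dT = 2 * gamma_SL * T_bulk / (rho * H_f * R)
dT = 2 * 1.28 * 1136 / (11560 * 86000 * 8.5e-09)
dT = 344.1 K

344.1


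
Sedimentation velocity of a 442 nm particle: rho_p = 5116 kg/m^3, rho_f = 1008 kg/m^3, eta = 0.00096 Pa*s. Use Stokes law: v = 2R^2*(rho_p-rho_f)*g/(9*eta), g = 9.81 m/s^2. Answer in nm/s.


Radius R = 442/2 nm = 2.21e-07 m
Density difference = 5116 - 1008 = 4108 kg/m^3
v = 2 * R^2 * (rho_p - rho_f) * g / (9 * eta)
v = 2 * (2.21e-07)^2 * 4108 * 9.81 / (9 * 0.00096)
v = 4.55617e-07 m/s = 455.6173 nm/s

455.6173


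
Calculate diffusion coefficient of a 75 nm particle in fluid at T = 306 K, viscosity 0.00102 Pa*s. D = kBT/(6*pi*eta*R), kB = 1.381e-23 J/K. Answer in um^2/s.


Radius R = 75/2 = 37.5 nm = 3.75e-08 m
D = kB*T / (6*pi*eta*R)
D = 1.381e-23 * 306 / (6 * pi * 0.00102 * 3.75e-08)
D = 5.86115e-12 m^2/s = 5.861 um^2/s

5.861


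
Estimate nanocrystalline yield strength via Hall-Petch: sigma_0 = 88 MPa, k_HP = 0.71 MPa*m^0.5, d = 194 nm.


d = 194 nm = 1.94e-07 m
sqrt(d) = 0.0004404543
Hall-Petch contribution = k / sqrt(d) = 0.71 / 0.0004404543 = 1612.0 MPa
sigma = sigma_0 + k/sqrt(d) = 88 + 1612.0 = 1700.0 MPa

1700.0


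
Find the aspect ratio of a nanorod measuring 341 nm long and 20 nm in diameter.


Aspect ratio AR = length / diameter
AR = 341 / 20
AR = 17.05

17.05


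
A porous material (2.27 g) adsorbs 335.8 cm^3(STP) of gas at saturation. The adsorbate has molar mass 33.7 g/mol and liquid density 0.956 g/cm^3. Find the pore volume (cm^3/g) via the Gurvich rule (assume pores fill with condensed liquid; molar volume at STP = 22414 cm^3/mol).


Moles adsorbed n = V_ads / 22414 = 335.8 / 22414 = 1.498171e-02 mol
Liquid volume V_liq = n * M / rho_liq = 1.498171e-02 * 33.7 / 0.956 = 0.52812 cm^3
Specific pore volume V_pore = V_liq / m_sample = 0.52812 / 2.27
V_pore = 0.2327 cm^3/g

0.2327


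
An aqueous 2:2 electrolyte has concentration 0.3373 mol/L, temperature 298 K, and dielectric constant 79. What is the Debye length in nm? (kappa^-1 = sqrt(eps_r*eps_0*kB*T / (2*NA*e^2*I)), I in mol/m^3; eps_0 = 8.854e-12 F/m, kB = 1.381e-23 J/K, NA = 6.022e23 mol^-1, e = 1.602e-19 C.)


Ionic strength I = 0.3373 * 2^2 * 1000 = 1349.2 mol/m^3
kappa^-1 = sqrt(79 * 8.854e-12 * 1.381e-23 * 298 / (2 * 6.022e23 * (1.602e-19)^2 * 1349.2))
kappa^-1 = 0.263 nm

0.263


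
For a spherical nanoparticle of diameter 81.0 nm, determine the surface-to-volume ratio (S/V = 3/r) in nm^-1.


Radius r = 81.0/2 = 40.5 nm
S/V = 3 / r = 3 / 40.5
S/V = 0.0741 nm^-1

0.0741


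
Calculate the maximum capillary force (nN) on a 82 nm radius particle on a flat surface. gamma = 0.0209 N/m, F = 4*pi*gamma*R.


Convert radius: R = 82 nm = 8.2e-08 m
F = 4 * pi * gamma * R
F = 4 * pi * 0.0209 * 8.2e-08
F = 2.15362e-08 N = 21.5362 nN

21.5362


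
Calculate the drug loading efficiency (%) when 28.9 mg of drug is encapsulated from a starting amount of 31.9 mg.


Drug loading efficiency = (drug loaded / drug initial) * 100
DLE = 28.9 / 31.9 * 100
DLE = 0.906 * 100
DLE = 90.6%

90.6


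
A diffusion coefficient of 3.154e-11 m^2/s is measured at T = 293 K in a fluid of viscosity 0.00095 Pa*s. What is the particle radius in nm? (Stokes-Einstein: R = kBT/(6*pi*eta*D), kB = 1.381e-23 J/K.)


Stokes-Einstein: R = kB*T / (6*pi*eta*D)
R = 1.381e-23 * 293 / (6 * pi * 0.00095 * 3.154e-11)
R = 7.16432e-09 m = 7.16 nm

7.16


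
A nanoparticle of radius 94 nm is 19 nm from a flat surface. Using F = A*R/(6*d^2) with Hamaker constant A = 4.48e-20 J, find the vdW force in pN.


Convert to SI: R = 94 nm = 9.4e-08 m, d = 19 nm = 1.9e-08 m
F = A * R / (6 * d^2)
F = 4.48e-20 * 9.4e-08 / (6 * (1.9e-08)^2)
F = 1.94423e-12 N = 1.944 pN

1.944


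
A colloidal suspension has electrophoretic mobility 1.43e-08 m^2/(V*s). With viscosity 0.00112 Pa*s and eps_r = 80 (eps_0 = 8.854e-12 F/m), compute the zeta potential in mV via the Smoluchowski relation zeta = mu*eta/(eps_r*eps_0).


Smoluchowski equation: zeta = mu * eta / (eps_r * eps_0)
zeta = 1.43e-08 * 0.00112 / (80 * 8.854e-12)
zeta = 0.022611 V = 22.61 mV

22.61


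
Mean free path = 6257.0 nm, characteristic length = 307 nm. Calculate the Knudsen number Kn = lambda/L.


Knudsen number Kn = lambda / L
Kn = 6257.0 / 307
Kn = 20.3811

20.3811


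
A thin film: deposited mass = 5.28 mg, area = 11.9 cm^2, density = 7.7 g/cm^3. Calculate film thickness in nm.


Convert: m = 5.28 mg = 5.2800e-06 kg, A = 11.9 cm^2 = 1.1900e-03 m^2, rho = 7.7 g/cm^3 = 7700 kg/m^3
t = m / (A * rho)
t = 5.2800e-06 / (1.1900e-03 * 7700)
t = 5.7623e-07 m = 576.2 nm

576.2


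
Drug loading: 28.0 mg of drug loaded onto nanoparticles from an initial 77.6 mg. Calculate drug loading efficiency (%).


Drug loading efficiency = (drug loaded / drug initial) * 100
DLE = 28.0 / 77.6 * 100
DLE = 0.3608 * 100
DLE = 36.08%

36.08


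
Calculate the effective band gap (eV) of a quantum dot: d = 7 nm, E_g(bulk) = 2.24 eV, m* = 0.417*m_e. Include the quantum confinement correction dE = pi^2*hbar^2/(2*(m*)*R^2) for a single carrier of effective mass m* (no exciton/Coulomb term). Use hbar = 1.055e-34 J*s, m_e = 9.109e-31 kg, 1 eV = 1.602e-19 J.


Radius R = 7/2 nm = 3.5e-09 m
Confinement energy dE = pi^2 * hbar^2 / (2 * m_eff * m_e * R^2)
dE = pi^2 * (1.055e-34)^2 / (2 * 0.417 * 9.109e-31 * (3.5e-09)^2) J, divided by 1.602e-19 J/eV
dE = 0.0737 eV
Total band gap = E_g(bulk) + dE = 2.24 + 0.0737 = 2.3137 eV

2.3137


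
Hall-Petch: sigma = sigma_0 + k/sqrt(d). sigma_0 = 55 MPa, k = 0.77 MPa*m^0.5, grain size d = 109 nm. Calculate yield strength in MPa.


d = 109 nm = 1.09e-07 m
sqrt(d) = 0.0003301515
Hall-Petch contribution = k / sqrt(d) = 0.77 / 0.0003301515 = 2332.3 MPa
sigma = sigma_0 + k/sqrt(d) = 55 + 2332.3 = 2387.3 MPa

2387.3


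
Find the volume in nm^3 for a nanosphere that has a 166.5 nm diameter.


Radius r = 166.5/2 = 83.25 nm
Volume V = (4/3) * pi * r^3
V = (4/3) * pi * (83.25)^3
V = 2416803.47 nm^3

2416803.47


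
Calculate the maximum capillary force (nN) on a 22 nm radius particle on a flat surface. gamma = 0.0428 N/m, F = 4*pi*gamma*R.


Convert radius: R = 22 nm = 2.2e-08 m
F = 4 * pi * gamma * R
F = 4 * pi * 0.0428 * 2.2e-08
F = 1.18325e-08 N = 11.8325 nN

11.8325


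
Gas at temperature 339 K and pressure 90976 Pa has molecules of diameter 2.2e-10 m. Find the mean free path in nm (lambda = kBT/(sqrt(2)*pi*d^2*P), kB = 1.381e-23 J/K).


Mean free path: lambda = kB*T / (sqrt(2) * pi * d^2 * P)
lambda = 1.381e-23 * 339 / (sqrt(2) * pi * (2.2e-10)^2 * 90976)
lambda = 2.39307e-07 m
lambda = 239.31 nm

239.31


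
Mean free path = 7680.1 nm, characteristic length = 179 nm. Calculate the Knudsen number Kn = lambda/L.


Knudsen number Kn = lambda / L
Kn = 7680.1 / 179
Kn = 42.9056

42.9056


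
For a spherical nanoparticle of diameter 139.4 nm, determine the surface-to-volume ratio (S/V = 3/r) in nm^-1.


Radius r = 139.4/2 = 69.7 nm
S/V = 3 / r = 3 / 69.7
S/V = 0.043 nm^-1

0.043


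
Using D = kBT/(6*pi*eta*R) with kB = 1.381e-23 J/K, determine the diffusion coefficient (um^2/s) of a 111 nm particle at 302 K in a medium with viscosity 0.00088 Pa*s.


Radius R = 111/2 = 55.5 nm = 5.55e-08 m
D = kB*T / (6*pi*eta*R)
D = 1.381e-23 * 302 / (6 * pi * 0.00088 * 5.55e-08)
D = 4.53027e-12 m^2/s = 4.53 um^2/s

4.53


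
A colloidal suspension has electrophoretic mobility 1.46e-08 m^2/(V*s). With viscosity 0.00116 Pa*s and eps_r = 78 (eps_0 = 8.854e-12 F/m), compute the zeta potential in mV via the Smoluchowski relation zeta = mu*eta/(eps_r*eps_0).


Smoluchowski equation: zeta = mu * eta / (eps_r * eps_0)
zeta = 1.46e-08 * 0.00116 / (78 * 8.854e-12)
zeta = 0.024523 V = 24.52 mV

24.52


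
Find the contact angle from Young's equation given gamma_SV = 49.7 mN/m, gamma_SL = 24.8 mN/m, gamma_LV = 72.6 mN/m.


cos(theta) = (gamma_SV - gamma_SL) / gamma_LV
cos(theta) = (49.7 - 24.8) / 72.6
cos(theta) = 0.342975
theta = arccos(0.342975) = 69.94 degrees

69.94


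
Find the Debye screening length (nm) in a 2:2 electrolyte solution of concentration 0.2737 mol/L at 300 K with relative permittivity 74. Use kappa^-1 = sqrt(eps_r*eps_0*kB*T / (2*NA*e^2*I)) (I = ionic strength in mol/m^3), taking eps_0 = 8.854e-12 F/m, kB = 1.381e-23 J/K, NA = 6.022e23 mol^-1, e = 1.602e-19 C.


Ionic strength I = 0.2737 * 2^2 * 1000 = 1094.8 mol/m^3
kappa^-1 = sqrt(74 * 8.854e-12 * 1.381e-23 * 300 / (2 * 6.022e23 * (1.602e-19)^2 * 1094.8))
kappa^-1 = 0.283 nm

0.283


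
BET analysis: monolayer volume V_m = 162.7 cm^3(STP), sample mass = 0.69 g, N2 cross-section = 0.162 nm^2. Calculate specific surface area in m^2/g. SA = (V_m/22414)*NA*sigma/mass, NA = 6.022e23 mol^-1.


Number of moles in monolayer = V_m / 22414 = 162.7 / 22414 = 0.00725886
Number of molecules = moles * NA = 0.00725886 * 6.022e23
SA = molecules * sigma / mass
SA = (162.7 / 22414) * 6.022e23 * 0.162e-18 / 0.69
SA = 1026.3 m^2/g

1026.3


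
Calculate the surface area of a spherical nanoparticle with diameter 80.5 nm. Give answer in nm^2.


Radius r = 80.5/2 = 40.25 nm
Surface area SA = 4 * pi * r^2
SA = 4 * pi * (40.25)^2
SA = 20358.31 nm^2

20358.31


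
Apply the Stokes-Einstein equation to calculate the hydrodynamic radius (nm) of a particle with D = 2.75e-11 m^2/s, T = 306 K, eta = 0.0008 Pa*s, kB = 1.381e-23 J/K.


Stokes-Einstein: R = kB*T / (6*pi*eta*D)
R = 1.381e-23 * 306 / (6 * pi * 0.0008 * 2.75e-11)
R = 1.01904e-08 m = 10.19 nm

10.19


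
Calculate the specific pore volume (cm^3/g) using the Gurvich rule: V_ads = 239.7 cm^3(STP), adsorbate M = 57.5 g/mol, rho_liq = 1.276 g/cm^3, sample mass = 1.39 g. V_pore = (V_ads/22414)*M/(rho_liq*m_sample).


Moles adsorbed n = V_ads / 22414 = 239.7 / 22414 = 1.069421e-02 mol
Liquid volume V_liq = n * M / rho_liq = 1.069421e-02 * 57.5 / 1.276 = 0.48191 cm^3
Specific pore volume V_pore = V_liq / m_sample = 0.48191 / 1.39
V_pore = 0.3467 cm^3/g

0.3467


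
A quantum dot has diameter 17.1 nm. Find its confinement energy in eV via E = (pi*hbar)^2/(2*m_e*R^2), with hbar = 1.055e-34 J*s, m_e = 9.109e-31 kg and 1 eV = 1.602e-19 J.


Radius R = 17.1/2 = 8.55 nm = 8.55e-09 m
E = (pi * 1.055e-34)^2 / (2 * 9.109e-31 * (8.55e-09)^2)
E(J) = 8.24844e-22
E = E(J) / 1.602e-19 = 0.0051 eV

0.0051


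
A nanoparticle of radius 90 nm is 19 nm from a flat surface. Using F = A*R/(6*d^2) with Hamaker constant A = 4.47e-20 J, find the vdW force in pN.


Convert to SI: R = 90 nm = 9e-08 m, d = 19 nm = 1.9e-08 m
F = A * R / (6 * d^2)
F = 4.47e-20 * 9e-08 / (6 * (1.9e-08)^2)
F = 1.85734e-12 N = 1.857 pN

1.857


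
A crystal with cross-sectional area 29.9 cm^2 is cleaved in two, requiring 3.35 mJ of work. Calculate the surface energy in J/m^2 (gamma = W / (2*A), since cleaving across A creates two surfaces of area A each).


Convert: A = 29.9 cm^2 = 0.00299 m^2, W = 3.35 mJ = 0.00335 J
Cleaving exposes two faces of area A, so total new surface = 2*A and gamma = W / (2*A)
gamma = 0.00335 / (2 * 0.00299)
gamma = 0.56 J/m^2

0.56


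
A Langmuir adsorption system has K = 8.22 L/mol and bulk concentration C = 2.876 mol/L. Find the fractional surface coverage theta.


Langmuir isotherm: theta = K*C / (1 + K*C)
K*C = 8.22 * 2.876 = 23.64072
theta = 23.64072 / (1 + 23.64072) = 23.64072 / 24.64072
theta = 0.9594

0.9594


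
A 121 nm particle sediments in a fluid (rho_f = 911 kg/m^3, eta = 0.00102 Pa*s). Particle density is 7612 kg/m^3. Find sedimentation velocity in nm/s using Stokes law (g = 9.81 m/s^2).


Radius R = 121/2 nm = 6.05e-08 m
Density difference = 7612 - 911 = 6701 kg/m^3
v = 2 * R^2 * (rho_p - rho_f) * g / (9 * eta)
v = 2 * (6.05e-08)^2 * 6701 * 9.81 / (9 * 0.00102)
v = 5.24212e-08 m/s = 52.4212 nm/s

52.4212


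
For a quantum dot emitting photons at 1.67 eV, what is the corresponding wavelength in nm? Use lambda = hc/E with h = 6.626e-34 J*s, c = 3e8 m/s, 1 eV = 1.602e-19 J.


Convert energy: E = 1.67 eV = 1.67 * 1.602e-19 = 2.67534e-19 J
lambda = h*c / E = 6.626e-34 * 3e8 / 2.67534e-19
lambda = 7.43008e-07 m = 743.0 nm

743.0


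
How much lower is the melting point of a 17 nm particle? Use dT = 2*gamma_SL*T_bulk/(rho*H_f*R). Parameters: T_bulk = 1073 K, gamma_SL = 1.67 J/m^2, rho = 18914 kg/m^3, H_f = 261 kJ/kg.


Radius R = 17/2 = 8.5 nm = 8.5e-09 m
Convert H_f = 261 kJ/kg = 261000 J/kg
dT = 2 * gamma_SL * T_bulk / (rho * H_f * R)
dT = 2 * 1.67 * 1073 / (18914 * 261000 * 8.5e-09)
dT = 85.4 K

85.4


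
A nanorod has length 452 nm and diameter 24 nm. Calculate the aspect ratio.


Aspect ratio AR = length / diameter
AR = 452 / 24
AR = 18.83

18.83


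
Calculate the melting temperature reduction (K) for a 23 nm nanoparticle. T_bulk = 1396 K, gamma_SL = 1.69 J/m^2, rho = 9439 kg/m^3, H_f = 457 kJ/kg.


Radius R = 23/2 = 11.5 nm = 1.15e-08 m
Convert H_f = 457 kJ/kg = 457000 J/kg
dT = 2 * gamma_SL * T_bulk / (rho * H_f * R)
dT = 2 * 1.69 * 1396 / (9439 * 457000 * 1.15e-08)
dT = 95.1 K

95.1


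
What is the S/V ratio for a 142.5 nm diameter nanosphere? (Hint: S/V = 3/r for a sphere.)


Radius r = 142.5/2 = 71.25 nm
S/V = 3 / r = 3 / 71.25
S/V = 0.0421 nm^-1

0.0421


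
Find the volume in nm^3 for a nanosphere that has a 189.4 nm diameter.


Radius r = 189.4/2 = 94.7 nm
Volume V = (4/3) * pi * r^3
V = (4/3) * pi * (94.7)^3
V = 3557447.88 nm^3

3557447.88


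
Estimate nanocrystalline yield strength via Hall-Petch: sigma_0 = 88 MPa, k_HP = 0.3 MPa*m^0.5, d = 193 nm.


d = 193 nm = 1.93e-07 m
sqrt(d) = 0.0004393177
Hall-Petch contribution = k / sqrt(d) = 0.3 / 0.0004393177 = 682.9 MPa
sigma = sigma_0 + k/sqrt(d) = 88 + 682.9 = 770.9 MPa

770.9


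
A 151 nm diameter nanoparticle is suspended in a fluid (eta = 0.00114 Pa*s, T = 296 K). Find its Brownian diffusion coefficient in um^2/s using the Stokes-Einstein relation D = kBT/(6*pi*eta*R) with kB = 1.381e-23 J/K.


Radius R = 151/2 = 75.5 nm = 7.55e-08 m
D = kB*T / (6*pi*eta*R)
D = 1.381e-23 * 296 / (6 * pi * 0.00114 * 7.55e-08)
D = 2.51961e-12 m^2/s = 2.52 um^2/s

2.52


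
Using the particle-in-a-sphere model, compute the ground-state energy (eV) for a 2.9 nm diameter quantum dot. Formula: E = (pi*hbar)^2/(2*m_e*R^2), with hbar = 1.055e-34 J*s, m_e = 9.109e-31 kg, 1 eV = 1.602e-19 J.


Radius R = 2.9/2 = 1.45 nm = 1.45e-09 m
E = (pi * 1.055e-34)^2 / (2 * 9.109e-31 * (1.45e-09)^2)
E(J) = 2.86793e-20
E = E(J) / 1.602e-19 = 0.179 eV

0.179
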